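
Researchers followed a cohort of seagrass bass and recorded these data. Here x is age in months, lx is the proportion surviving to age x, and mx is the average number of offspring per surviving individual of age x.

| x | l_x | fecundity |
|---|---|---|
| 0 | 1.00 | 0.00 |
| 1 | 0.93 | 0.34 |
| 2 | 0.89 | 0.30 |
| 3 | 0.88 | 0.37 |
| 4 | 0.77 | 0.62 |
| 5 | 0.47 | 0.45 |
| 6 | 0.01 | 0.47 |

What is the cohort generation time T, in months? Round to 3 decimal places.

3.009

lx·mx: 0, 0.3162, 0.267, 0.3256, 0.4774, 0.2115, 0.0047 → R0 = 1.6024
x·lx·mx: 0, 0.3162, 0.534, 0.9768, 1.9096, 1.0575, 0.0282 → Σ = 4.8223
T = 4.8223 / 1.6024 = 3.009423… → 3.009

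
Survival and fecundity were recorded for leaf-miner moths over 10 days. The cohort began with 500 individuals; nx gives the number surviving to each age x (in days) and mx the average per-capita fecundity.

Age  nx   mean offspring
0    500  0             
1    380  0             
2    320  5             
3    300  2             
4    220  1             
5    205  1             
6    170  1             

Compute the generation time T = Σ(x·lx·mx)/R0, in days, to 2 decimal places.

lx = nx/n0 = nx/500: 1, 0.76, 0.64, 0.6, 0.44, 0.41, 0.34
lx·mx: 0, 0, 3.2, 1.2, 0.44, 0.41, 0.34 → R0 = 5.59
x·lx·mx: 0, 0, 6.4, 3.6, 1.76, 2.05, 2.04 → Σ = 15.85
T = 15.85 / 5.59 = 2.83542… → 2.84

2.84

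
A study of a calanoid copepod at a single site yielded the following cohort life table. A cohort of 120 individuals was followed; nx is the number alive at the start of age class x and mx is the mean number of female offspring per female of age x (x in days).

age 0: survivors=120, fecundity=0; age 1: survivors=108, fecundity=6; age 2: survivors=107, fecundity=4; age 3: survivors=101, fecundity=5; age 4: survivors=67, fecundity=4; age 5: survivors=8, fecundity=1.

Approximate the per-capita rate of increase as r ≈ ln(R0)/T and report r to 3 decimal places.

lx = nx/n0 = nx/120: 1, 0.9, 0.89167…, 0.84167…, 0.55833…, 0.06667…
R0 = Σ lx·mx = 0 + 5.4 + 3.56667… + 4.20833… + 2.23333… + 0.06667… = 15.475…
Σ x·lx·mx = 34.425…; T = 34.425…/15.475… = 2.22456…
r ≈ ln(R0)/T = ln(15.475…)/2.22456… = 1.23136… → 1.231

1.231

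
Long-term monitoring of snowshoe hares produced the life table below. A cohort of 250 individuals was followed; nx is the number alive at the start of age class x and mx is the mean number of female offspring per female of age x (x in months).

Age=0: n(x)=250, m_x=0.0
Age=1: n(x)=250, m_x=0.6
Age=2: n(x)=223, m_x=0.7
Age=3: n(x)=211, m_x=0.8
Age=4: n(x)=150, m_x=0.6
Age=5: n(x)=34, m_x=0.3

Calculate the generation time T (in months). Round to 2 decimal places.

lx = nx/n0 = nx/250: 1, 1, 0.892, 0.844, 0.6, 0.136
lx·mx: 0, 0.6, 0.6244, 0.6752, 0.36, 0.0408 → R0 = 2.3004
x·lx·mx: 0, 0.6, 1.2488, 2.0256, 1.44, 0.204 → Σ = 5.5184
T = 5.5184 / 2.3004 = 2.398887… → 2.40

2.40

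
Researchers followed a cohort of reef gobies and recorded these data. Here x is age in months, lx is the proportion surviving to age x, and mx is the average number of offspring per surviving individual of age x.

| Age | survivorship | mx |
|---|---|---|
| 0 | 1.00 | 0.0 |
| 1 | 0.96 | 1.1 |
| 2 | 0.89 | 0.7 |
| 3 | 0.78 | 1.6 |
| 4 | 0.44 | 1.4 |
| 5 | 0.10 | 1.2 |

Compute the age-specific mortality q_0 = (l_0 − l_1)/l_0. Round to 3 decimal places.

0.040

q_0 = (l_0 − l_1) / l_0 = (1 − 0.96) / 1
     = 0.04 / 1 = 0.04 → 0.040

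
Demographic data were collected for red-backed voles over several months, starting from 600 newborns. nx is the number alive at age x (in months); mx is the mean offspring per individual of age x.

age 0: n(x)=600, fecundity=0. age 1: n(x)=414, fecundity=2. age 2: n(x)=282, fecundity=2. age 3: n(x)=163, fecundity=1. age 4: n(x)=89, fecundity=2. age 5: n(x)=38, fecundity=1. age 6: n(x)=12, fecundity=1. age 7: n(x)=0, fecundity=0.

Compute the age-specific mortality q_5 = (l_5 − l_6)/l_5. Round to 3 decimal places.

0.684

lx = nx/n0 = nx/600: 1, 0.69, 0.47, 0.27167…, 0.14833…, 0.06333…, 0.02, 0
q_5 = (l_5 − l_6) / l_5 = (0.063333… − 0.02) / 0.063333…
     = 0.043333… / 0.063333… = 0.684211… → 0.684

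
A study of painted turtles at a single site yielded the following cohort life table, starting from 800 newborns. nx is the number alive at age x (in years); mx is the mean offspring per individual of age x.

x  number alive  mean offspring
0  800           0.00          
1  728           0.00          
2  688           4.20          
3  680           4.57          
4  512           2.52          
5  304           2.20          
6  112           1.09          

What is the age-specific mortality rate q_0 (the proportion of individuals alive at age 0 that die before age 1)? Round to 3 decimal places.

0.090

lx = nx/n0 = nx/800: 1, 0.91, 0.86, 0.85, 0.64, 0.38, 0.14
q_0 = (l_0 − l_1) / l_0 = (1 − 0.91) / 1
     = 0.09 / 1 = 0.09 → 0.090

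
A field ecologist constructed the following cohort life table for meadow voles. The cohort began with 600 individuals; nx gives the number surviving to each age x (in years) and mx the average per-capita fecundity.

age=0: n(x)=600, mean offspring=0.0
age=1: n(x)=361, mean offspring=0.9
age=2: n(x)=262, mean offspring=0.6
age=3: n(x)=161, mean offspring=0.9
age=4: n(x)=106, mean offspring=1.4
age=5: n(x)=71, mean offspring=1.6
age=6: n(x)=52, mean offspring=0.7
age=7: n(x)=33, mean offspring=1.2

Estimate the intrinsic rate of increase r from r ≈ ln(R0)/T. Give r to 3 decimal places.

0.168

lx = nx/n0 = nx/600: 1, 0.60167…, 0.43667…, 0.26833…, 0.17667…, 0.11833…, 0.08667…, 0.055
R0 = Σ lx·mx = 0 + 0.5415… + 0.262… + 0.2415… + 0.24733… + 0.18933… + 0.06067… + 0.066 = 1.608333…
Σ x·lx·mx = 4.552…; T = 4.552…/1.608333… = 2.83026…
r ≈ ln(R0)/T = ln(1.608333…)/2.83026… = 0.1679… → 0.168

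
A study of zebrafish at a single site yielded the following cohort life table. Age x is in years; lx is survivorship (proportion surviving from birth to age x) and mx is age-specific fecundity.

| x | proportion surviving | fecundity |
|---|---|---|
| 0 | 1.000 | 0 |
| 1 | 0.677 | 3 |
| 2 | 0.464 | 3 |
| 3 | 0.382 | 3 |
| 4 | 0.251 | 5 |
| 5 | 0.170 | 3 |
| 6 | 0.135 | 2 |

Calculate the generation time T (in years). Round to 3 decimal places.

lx·mx: 0, 2.031, 1.392, 1.146, 1.255, 0.51, 0.27 → R0 = 6.604
x·lx·mx: 0, 2.031, 2.784, 3.438, 5.02, 2.55, 1.62 → Σ = 17.443
T = 17.443 / 6.604 = 2.641278… → 2.641

2.641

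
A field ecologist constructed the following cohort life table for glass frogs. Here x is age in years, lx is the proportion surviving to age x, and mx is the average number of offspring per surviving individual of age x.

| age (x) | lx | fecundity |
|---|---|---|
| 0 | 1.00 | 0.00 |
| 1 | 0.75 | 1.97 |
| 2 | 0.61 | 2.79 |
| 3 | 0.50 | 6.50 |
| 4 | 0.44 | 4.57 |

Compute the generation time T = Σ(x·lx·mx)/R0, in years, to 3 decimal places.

2.686

lx·mx: 0, 1.4775, 1.7019, 3.25, 2.0108 → R0 = 8.4402
x·lx·mx: 0, 1.4775, 3.4038, 9.75, 8.0432 → Σ = 22.6745
T = 22.6745 / 8.4402 = 2.686488… → 2.686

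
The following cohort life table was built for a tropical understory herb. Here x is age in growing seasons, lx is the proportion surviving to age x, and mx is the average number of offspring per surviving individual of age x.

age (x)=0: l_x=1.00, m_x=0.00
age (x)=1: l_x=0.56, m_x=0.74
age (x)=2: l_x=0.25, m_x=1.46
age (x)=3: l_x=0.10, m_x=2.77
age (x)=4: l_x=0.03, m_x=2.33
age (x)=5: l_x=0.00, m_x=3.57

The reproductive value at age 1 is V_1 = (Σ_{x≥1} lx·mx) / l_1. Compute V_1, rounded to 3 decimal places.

lx·mx for x ≥ 1: 0.4144, 0.365, 0.277, 0.0699, 0 → sum = 1.1263
V_1 = 1.1263 / l_1 = 1.1263 / 0.56 = 2.01125 → 2.011

2.011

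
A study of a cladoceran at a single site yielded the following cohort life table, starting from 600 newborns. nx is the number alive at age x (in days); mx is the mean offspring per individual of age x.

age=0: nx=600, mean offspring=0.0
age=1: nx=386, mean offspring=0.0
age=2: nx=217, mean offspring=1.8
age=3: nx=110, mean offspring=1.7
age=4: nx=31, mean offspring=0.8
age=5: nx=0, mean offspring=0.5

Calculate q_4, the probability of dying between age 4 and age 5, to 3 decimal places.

1.000

lx = nx/n0 = nx/600: 1, 0.64333…, 0.36167…, 0.18333…, 0.05167…, 0
q_4 = (l_4 − l_5) / l_4 = (0.051667… − 0) / 0.051667…
     = 0.051667… / 0.051667… = 1 → 1.000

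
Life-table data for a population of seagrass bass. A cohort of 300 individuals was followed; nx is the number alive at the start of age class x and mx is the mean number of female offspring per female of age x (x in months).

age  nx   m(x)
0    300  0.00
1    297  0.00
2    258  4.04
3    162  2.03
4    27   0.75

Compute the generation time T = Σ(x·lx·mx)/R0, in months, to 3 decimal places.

lx = nx/n0 = nx/300: 1, 0.99, 0.86, 0.54, 0.09
lx·mx: 0, 0, 3.4744, 1.0962, 0.0675 → R0 = 4.6381
x·lx·mx: 0, 0, 6.9488, 3.2886, 0.27 → Σ = 10.5074
T = 10.5074 / 4.6381 = 2.265454… → 2.265

2.265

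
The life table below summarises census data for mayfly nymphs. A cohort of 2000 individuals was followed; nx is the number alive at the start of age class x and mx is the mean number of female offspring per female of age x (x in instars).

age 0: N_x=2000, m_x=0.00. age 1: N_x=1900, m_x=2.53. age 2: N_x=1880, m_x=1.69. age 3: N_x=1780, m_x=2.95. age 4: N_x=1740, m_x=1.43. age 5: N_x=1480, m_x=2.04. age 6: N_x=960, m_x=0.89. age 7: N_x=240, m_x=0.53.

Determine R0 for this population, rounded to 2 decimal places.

9.86

lx = nx/n0 = nx/2000: 1, 0.95, 0.94, 0.89, 0.87, 0.74, 0.48, 0.12
lx·mx by age: 0, 2.4035, 1.5886, 2.6255, 1.2441, 1.5096, 0.4272, 0.0636
R0 = Σ lx·mx = 9.8621 → 9.86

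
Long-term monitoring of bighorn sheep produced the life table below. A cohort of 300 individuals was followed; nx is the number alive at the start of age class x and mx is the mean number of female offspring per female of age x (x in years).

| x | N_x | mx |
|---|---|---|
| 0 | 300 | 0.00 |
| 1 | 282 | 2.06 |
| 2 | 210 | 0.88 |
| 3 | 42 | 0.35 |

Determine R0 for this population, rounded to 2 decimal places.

lx = nx/n0 = nx/300: 1, 0.94, 0.7, 0.14
lx·mx by age: 0, 1.9364, 0.616, 0.049
R0 = Σ lx·mx = 2.6014 → 2.60

2.60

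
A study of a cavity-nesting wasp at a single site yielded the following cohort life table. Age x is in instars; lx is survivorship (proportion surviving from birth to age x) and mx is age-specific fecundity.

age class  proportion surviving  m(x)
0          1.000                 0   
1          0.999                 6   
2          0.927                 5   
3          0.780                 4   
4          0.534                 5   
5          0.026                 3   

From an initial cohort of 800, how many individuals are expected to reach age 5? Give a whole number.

Expected survivors = N0 · l_5 = 800 × 0.026 = 20.8 → 21

21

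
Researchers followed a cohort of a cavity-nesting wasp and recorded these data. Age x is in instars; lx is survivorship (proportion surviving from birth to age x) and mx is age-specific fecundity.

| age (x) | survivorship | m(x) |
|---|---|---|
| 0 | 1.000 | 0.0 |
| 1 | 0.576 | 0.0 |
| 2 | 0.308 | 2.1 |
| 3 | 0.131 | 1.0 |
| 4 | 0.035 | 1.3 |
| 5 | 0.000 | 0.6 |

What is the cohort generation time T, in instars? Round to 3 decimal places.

2.270

lx·mx: 0, 0, 0.6468, 0.131, 0.0455, 0 → R0 = 0.8233
x·lx·mx: 0, 0, 1.2936, 0.393, 0.182, 0 → Σ = 1.8686
T = 1.8686 / 0.8233 = 2.269647… → 2.270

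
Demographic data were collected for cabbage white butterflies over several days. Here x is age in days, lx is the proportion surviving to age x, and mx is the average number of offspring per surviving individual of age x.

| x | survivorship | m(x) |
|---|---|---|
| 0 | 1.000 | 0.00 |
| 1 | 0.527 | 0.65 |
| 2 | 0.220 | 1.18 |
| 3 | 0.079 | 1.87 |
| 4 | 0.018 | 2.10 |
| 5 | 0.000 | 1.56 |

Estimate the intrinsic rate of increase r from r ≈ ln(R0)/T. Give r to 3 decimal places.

-0.129

R0 = Σ lx·mx = 0 + 0.34255 + 0.2596 + 0.14773 + 0.0378 + 0 = 0.78768
Σ x·lx·mx = 1.45614; T = 1.45614/0.78768 = 1.84864…
r ≈ ln(R0)/T = ln(0.78768)/1.84864… = -0.1291… → -0.129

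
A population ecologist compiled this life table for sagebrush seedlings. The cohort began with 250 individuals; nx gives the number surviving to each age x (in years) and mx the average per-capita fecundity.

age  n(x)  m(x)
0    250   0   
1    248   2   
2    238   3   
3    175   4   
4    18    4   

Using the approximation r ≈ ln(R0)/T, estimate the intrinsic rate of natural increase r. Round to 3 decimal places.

0.952

lx = nx/n0 = nx/250: 1, 0.992, 0.952, 0.7, 0.072
R0 = Σ lx·mx = 0 + 1.984 + 2.856 + 2.8 + 0.288 = 7.928
Σ x·lx·mx = 17.248; T = 17.248/7.928 = 2.17558…
r ≈ ln(R0)/T = ln(7.928)/2.17558… = 0.95165… → 0.952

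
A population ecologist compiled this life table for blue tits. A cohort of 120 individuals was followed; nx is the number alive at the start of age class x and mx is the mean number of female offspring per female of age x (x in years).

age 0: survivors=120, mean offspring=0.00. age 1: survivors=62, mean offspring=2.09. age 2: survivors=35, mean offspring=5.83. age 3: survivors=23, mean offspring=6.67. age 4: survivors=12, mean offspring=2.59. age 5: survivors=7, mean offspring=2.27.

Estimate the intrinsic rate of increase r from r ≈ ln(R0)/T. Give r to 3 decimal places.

0.663

lx = nx/n0 = nx/120: 1, 0.51667…, 0.29167…, 0.19167…, 0.1, 0.05833…
R0 = Σ lx·mx = 0 + 1.07983… + 1.70042… + 1.27842… + 0.259 + 0.13242… = 4.450083…
Σ x·lx·mx = 10.014…; T = 10.014…/4.450083… = 2.25029…
r ≈ ln(R0)/T = ln(4.450083…)/2.25029… = 0.66343… → 0.663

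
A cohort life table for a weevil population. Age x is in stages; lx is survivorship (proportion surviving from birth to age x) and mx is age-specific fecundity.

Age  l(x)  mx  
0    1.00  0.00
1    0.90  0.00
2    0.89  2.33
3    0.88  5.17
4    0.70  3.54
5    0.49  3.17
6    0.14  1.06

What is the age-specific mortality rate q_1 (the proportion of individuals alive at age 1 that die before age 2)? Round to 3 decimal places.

q_1 = (l_1 − l_2) / l_1 = (0.9 − 0.89) / 0.9
     = 0.01 / 0.9 = 0.011111… → 0.011

0.011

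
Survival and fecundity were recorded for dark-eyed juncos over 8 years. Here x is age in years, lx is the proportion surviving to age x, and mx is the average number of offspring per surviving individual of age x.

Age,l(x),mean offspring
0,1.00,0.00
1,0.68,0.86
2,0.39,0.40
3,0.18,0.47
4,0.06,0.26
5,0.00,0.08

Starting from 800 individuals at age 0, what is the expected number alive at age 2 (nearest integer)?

312

Expected survivors = N0 · l_2 = 800 × 0.39 = 312 → 312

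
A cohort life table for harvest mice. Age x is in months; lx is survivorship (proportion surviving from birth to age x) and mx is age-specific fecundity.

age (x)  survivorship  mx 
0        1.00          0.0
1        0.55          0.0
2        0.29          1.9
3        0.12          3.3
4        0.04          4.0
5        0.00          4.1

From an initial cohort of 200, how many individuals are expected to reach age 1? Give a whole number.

110

Expected survivors = N0 · l_1 = 200 × 0.55 = 110 → 110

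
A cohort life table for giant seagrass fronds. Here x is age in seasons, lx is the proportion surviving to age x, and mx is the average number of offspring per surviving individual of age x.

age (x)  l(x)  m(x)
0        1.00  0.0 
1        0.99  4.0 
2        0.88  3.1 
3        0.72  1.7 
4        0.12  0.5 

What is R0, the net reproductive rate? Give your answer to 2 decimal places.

lx·mx by age: 0, 3.96, 2.728, 1.224, 0.06
R0 = Σ lx·mx = 7.972 → 7.97

7.97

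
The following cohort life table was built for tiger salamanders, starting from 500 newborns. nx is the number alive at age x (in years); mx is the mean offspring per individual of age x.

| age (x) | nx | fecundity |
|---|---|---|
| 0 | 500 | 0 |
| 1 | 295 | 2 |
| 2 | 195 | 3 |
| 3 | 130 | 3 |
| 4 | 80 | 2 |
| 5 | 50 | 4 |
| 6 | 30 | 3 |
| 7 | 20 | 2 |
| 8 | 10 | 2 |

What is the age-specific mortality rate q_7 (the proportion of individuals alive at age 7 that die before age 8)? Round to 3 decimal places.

0.500

lx = nx/n0 = nx/500: 1, 0.59, 0.39, 0.26, 0.16, 0.1, 0.06, 0.04, 0.02
q_7 = (l_7 − l_8) / l_7 = (0.04 − 0.02) / 0.04
     = 0.02 / 0.04 = 0.5 → 0.500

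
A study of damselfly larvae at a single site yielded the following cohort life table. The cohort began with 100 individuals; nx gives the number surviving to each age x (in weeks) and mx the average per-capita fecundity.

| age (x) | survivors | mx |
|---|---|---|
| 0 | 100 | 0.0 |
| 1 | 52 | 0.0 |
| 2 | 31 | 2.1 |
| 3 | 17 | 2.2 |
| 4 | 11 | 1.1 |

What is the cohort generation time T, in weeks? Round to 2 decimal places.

lx = nx/n0 = nx/100: 1, 0.52, 0.31, 0.17, 0.11
lx·mx: 0, 0, 0.651, 0.374, 0.121 → R0 = 1.146
x·lx·mx: 0, 0, 1.302, 1.122, 0.484 → Σ = 2.908
T = 2.908 / 1.146 = 2.537522… → 2.54

2.54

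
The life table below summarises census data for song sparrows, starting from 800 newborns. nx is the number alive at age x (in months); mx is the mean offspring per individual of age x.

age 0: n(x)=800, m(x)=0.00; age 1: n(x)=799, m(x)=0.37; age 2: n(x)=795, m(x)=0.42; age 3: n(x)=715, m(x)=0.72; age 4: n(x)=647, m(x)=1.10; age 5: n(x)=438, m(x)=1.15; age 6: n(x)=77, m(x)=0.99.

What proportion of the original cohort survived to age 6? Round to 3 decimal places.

l_6 = n_6/n_0 = 77/800 = 0.09625 → 0.096

0.096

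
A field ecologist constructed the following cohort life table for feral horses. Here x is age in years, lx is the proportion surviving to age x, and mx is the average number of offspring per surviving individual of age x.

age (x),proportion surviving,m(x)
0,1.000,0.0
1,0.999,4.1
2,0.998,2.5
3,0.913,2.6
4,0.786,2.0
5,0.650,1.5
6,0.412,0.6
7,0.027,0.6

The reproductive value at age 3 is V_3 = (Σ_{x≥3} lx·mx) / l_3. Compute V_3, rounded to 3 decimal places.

lx·mx for x ≥ 3: 2.3738, 1.572, 0.975, 0.2472, 0.0162 → sum = 5.1842
V_3 = 5.1842 / l_3 = 5.1842 / 0.913 = 5.678204… → 5.678

5.678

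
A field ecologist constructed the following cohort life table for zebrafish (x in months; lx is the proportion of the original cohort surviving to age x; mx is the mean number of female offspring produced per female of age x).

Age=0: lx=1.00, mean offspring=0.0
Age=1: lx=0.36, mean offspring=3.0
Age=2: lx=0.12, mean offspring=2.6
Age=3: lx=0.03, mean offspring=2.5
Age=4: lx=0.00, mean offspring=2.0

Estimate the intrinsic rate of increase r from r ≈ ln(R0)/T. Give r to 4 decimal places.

R0 = Σ lx·mx = 0 + 1.08 + 0.312 + 0.075 + 0 = 1.467
Σ x·lx·mx = 1.929; T = 1.929/1.467 = 1.31493…
r ≈ ln(R0)/T = ln(1.467)/1.31493… = 0.291438… → 0.2914

0.2914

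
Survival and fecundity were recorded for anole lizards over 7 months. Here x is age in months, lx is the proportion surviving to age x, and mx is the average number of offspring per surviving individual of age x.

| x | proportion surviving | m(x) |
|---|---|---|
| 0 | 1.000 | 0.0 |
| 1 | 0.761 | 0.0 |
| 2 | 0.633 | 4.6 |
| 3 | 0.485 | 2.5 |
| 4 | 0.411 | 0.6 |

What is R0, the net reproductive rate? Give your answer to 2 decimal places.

4.37

lx·mx by age: 0, 0, 2.9118, 1.2125, 0.2466
R0 = Σ lx·mx = 4.3709 → 4.37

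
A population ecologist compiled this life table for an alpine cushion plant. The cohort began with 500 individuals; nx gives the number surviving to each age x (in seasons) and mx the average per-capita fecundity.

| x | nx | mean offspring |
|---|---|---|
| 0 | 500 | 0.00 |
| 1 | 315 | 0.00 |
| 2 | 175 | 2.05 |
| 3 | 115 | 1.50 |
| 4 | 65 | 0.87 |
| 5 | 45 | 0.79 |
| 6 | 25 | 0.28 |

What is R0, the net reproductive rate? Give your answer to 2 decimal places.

1.26

lx = nx/n0 = nx/500: 1, 0.63, 0.35, 0.23, 0.13, 0.09, 0.05
lx·mx by age: 0, 0, 0.7175, 0.345, 0.1131, 0.0711, 0.014
R0 = Σ lx·mx = 1.2607 → 1.26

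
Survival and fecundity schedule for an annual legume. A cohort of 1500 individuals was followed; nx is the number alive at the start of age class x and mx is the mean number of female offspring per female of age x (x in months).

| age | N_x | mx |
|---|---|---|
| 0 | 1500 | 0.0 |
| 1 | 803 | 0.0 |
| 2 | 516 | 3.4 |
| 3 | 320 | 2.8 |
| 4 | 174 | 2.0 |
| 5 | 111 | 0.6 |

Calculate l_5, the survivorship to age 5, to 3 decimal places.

0.074

l_5 = n_5/n_0 = 111/1500 = 0.074 → 0.074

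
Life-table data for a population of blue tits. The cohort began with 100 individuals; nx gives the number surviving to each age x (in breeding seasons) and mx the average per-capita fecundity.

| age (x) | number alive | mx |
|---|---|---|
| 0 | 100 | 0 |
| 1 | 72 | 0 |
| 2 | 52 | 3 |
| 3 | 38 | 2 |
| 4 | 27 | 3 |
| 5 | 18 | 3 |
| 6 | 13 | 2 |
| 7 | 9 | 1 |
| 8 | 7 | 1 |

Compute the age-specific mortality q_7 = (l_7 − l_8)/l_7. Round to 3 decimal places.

lx = nx/n0 = nx/100: 1, 0.72, 0.52, 0.38, 0.27, 0.18, 0.13, 0.09, 0.07
q_7 = (l_7 − l_8) / l_7 = (0.09 − 0.07) / 0.09
     = 0.02 / 0.09 = 0.222222… → 0.222

0.222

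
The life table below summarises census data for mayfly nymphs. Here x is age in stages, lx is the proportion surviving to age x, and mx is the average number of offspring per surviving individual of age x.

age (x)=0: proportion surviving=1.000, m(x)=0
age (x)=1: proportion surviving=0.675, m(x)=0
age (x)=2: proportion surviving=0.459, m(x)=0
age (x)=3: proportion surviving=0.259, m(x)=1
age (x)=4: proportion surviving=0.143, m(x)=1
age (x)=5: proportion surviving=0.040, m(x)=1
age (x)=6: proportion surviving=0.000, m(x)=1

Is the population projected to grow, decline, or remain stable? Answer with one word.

R0 = Σ lx·mx = 0 + 0 + 0 + 0.259 + 0.143 + 0.04 + 0 = 0.442
R0 < 1, so the population is declining.

declining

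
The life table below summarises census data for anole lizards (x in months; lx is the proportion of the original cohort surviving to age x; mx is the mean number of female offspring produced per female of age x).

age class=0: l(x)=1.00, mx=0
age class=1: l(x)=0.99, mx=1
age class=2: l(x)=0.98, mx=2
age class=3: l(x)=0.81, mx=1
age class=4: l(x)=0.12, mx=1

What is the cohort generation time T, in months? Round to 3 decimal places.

2.015

lx·mx: 0, 0.99, 1.96, 0.81, 0.12 → R0 = 3.88
x·lx·mx: 0, 0.99, 3.92, 2.43, 0.48 → Σ = 7.82
T = 7.82 / 3.88 = 2.015464… → 2.015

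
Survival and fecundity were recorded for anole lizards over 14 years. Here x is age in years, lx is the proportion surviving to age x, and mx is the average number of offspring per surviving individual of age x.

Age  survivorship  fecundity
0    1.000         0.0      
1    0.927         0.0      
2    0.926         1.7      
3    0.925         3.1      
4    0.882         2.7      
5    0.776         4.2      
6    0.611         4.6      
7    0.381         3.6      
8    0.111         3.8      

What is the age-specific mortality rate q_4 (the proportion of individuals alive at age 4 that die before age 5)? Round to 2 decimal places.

q_4 = (l_4 − l_5) / l_4 = (0.882 − 0.776) / 0.882
     = 0.106 / 0.882 = 0.120181… → 0.12

0.12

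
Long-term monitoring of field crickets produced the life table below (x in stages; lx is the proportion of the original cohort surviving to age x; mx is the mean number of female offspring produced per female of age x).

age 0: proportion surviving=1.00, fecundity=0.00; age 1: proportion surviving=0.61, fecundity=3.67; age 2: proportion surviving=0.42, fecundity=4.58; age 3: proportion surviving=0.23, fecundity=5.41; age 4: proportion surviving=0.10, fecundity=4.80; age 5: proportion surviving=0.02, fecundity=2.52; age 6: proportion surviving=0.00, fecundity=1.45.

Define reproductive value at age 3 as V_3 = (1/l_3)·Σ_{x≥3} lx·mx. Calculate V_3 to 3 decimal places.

lx·mx for x ≥ 3: 1.2443, 0.48, 0.0504, 0 → sum = 1.7747
V_3 = 1.7747 / l_3 = 1.7747 / 0.23 = 7.716087… → 7.716

7.716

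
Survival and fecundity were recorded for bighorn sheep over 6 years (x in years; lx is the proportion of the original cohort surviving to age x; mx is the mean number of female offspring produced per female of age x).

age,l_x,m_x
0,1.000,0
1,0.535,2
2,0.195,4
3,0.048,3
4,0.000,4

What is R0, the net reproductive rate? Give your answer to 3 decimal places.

1.994

lx·mx by age: 0, 1.07, 0.78, 0.144, 0
R0 = Σ lx·mx = 1.994 → 1.994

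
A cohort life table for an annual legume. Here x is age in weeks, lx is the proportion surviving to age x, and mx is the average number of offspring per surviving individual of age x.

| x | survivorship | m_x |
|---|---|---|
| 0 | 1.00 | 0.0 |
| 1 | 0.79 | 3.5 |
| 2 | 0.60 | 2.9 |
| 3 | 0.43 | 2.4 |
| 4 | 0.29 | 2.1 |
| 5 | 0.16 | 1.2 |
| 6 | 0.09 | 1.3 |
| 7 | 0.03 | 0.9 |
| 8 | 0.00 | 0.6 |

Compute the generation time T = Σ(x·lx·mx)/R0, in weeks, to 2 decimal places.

lx·mx: 0, 2.765, 1.74, 1.032, 0.609, 0.192, 0.117, 0.027, 0 → R0 = 6.482
x·lx·mx: 0, 2.765, 3.48, 3.096, 2.436, 0.96, 0.702, 0.189, 0 → Σ = 13.628
T = 13.628 / 6.482 = 2.102438… → 2.10

2.10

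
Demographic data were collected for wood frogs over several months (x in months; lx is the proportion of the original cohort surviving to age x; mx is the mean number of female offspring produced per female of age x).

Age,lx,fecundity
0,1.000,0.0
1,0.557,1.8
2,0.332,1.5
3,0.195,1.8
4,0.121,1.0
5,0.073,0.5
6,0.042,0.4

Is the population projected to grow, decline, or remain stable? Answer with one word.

R0 = Σ lx·mx = 0 + 1.0026 + 0.498 + 0.351 + 0.121 + 0.0365 + 0.0168 = 2.0259
R0 > 1, so the population is growing.

growing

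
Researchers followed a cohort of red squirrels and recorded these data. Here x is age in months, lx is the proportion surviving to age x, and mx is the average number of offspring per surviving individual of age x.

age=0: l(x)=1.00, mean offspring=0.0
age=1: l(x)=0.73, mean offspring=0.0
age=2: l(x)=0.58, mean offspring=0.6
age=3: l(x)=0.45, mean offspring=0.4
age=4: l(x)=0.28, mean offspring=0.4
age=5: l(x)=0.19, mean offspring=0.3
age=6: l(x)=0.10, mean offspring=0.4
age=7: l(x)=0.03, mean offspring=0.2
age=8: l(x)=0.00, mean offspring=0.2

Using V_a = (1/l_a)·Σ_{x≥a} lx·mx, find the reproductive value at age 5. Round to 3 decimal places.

lx·mx for x ≥ 5: 0.057, 0.04, 0.006, 0 → sum = 0.103
V_5 = 0.103 / l_5 = 0.103 / 0.19 = 0.542105… → 0.542

0.542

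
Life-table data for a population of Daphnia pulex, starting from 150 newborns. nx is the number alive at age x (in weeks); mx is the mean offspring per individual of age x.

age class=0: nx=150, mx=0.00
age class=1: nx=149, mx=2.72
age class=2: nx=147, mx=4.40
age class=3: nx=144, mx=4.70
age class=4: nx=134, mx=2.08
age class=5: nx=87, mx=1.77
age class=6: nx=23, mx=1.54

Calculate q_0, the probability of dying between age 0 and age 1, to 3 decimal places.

lx = nx/n0 = nx/150: 1, 0.99333…, 0.98, 0.96, 0.89333…, 0.58, 0.15333…
q_0 = (l_0 − l_1) / l_0 = (1 − 0.993333…) / 1
     = 0.006667… / 1 = 0.006667… → 0.007

0.007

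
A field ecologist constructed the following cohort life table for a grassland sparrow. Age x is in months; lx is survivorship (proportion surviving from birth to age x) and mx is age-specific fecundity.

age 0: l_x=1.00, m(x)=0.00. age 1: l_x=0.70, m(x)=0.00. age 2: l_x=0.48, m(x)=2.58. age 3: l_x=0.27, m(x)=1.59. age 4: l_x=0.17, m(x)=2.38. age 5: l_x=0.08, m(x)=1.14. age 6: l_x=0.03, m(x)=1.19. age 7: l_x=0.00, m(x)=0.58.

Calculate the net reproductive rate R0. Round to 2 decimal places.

2.20

lx·mx by age: 0, 0, 1.2384, 0.4293, 0.4046, 0.0912, 0.0357, 0
R0 = Σ lx·mx = 2.1992 → 2.20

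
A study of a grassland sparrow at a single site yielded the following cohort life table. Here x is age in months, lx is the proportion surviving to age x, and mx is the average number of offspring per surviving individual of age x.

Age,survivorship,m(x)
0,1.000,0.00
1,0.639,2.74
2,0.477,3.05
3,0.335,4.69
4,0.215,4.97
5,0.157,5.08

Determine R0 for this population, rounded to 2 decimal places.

lx·mx by age: 0, 1.75086, 1.45485, 1.57115, 1.06855, 0.79756
R0 = Σ lx·mx = 6.64297 → 6.64

6.64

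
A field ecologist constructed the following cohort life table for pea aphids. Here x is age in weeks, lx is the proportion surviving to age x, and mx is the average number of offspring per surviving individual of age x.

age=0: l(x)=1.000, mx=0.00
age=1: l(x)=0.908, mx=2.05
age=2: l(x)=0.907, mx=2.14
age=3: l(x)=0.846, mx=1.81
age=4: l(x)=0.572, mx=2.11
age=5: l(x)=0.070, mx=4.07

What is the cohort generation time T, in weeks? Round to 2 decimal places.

lx·mx: 0, 1.8614, 1.94098, 1.53126, 1.20692, 0.2849 → R0 = 6.82546
x·lx·mx: 0, 1.8614, 3.88196, 4.59378, 4.82768, 1.4245 → Σ = 16.58932
T = 16.58932 / 6.82546 = 2.430506… → 2.43

2.43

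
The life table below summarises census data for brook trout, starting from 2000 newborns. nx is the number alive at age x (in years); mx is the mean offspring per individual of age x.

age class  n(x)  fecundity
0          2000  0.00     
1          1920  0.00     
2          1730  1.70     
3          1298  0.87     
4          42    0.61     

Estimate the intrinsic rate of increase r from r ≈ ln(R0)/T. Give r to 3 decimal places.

0.313

lx = nx/n0 = nx/2000: 1, 0.96, 0.865, 0.649, 0.021
R0 = Σ lx·mx = 0 + 0 + 1.4705 + 0.56463 + 0.01281 = 2.04794
Σ x·lx·mx = 4.68613; T = 4.68613/2.04794 = 2.28822…
r ≈ ln(R0)/T = ln(2.04794)/2.28822… = 0.31327… → 0.313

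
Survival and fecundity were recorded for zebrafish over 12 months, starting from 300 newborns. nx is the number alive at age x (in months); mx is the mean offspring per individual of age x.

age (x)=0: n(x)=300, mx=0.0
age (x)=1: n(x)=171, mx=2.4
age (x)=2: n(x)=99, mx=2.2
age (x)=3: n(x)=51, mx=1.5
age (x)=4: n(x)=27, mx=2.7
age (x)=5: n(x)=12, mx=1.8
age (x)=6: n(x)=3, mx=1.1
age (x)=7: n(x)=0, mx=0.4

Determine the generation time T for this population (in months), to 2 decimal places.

lx = nx/n0 = nx/300: 1, 0.57, 0.33, 0.17, 0.09, 0.04, 0.01, 0
lx·mx: 0, 1.368, 0.726, 0.255, 0.243, 0.072, 0.011, 0 → R0 = 2.675
x·lx·mx: 0, 1.368, 1.452, 0.765, 0.972, 0.36, 0.066, 0 → Σ = 4.983
T = 4.983 / 2.675 = 1.862804… → 1.86

1.86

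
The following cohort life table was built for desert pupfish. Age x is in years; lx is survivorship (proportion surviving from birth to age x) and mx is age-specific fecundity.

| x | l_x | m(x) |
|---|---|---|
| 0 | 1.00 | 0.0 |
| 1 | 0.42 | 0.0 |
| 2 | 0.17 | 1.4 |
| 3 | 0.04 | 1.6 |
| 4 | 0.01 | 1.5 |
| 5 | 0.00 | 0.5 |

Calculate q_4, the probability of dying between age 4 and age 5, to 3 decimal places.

1.000

q_4 = (l_4 − l_5) / l_4 = (0.01 − 0) / 0.01
     = 0.01 / 0.01 = 1 → 1.000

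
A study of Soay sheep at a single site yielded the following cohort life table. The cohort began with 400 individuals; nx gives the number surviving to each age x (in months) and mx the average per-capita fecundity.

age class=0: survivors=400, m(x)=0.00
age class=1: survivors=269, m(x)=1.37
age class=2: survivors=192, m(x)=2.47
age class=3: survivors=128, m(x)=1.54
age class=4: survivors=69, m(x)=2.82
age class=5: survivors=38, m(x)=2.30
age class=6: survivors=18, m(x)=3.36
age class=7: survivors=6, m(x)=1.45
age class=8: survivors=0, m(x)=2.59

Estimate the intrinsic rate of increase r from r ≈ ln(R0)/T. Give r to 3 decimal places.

lx = nx/n0 = nx/400: 1, 0.6725, 0.48, 0.32, 0.1725, 0.095, 0.045, 0.015, 0
R0 = Σ lx·mx = 0 + 0.92133… + 1.1856 + 0.4928 + 0.48645… + 0.2185 + 0.1512 + 0.02175 + 0 = 3.477625
Σ x·lx·mx = 8.868675; T = 8.868675/3.477625 = 2.55021…
r ≈ ln(R0)/T = ln(3.477625)/2.55021… = 0.48872… → 0.489

0.489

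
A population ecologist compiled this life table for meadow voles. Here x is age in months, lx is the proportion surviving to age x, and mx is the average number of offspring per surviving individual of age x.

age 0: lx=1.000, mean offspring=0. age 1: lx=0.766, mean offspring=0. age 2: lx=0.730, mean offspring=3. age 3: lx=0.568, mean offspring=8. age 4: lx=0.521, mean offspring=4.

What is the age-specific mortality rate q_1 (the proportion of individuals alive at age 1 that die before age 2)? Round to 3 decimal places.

0.047

q_1 = (l_1 − l_2) / l_1 = (0.766 − 0.73) / 0.766
     = 0.036 / 0.766 = 0.046997… → 0.047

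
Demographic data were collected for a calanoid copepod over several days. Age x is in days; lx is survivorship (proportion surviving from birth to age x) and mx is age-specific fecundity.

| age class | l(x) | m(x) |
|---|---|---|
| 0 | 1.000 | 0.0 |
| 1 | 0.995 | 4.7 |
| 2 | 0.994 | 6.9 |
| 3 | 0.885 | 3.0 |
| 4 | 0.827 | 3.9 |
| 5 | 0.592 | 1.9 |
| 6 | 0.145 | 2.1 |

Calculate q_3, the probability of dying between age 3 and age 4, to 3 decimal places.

0.066

q_3 = (l_3 − l_4) / l_3 = (0.885 − 0.827) / 0.885
     = 0.058 / 0.885 = 0.065537… → 0.066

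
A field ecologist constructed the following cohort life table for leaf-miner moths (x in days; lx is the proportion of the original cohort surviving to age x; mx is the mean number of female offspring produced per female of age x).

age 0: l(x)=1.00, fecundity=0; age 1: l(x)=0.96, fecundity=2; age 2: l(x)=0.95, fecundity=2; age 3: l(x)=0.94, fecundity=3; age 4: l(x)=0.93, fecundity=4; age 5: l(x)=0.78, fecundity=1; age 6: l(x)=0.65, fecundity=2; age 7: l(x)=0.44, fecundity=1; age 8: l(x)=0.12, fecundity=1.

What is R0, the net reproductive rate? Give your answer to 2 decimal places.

lx·mx by age: 0, 1.92, 1.9, 2.82, 3.72, 0.78, 1.3, 0.44, 0.12
R0 = Σ lx·mx = 13 → 13.00

13.00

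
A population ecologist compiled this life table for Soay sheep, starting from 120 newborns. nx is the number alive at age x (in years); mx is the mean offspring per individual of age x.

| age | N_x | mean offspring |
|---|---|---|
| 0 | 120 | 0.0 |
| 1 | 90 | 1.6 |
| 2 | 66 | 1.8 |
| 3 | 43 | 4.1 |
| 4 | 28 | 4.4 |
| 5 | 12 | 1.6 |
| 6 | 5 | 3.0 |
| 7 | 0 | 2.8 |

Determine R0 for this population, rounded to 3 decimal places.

lx = nx/n0 = nx/120: 1, 0.75, 0.55, 0.35833…, 0.23333…, 0.1, 0.04167…, 0
lx·mx by age: 0, 1.2, 0.99, 1.469167…, 1.026667…, 0.16, 0.125…, 0
R0 = Σ lx·mx = 4.970833… → 4.971

4.971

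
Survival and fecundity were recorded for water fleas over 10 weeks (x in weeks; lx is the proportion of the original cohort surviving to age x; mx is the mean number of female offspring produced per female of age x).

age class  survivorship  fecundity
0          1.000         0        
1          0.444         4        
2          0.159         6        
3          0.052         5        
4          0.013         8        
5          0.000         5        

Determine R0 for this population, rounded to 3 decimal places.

3.094

lx·mx by age: 0, 1.776, 0.954, 0.26, 0.104, 0
R0 = Σ lx·mx = 3.094 → 3.094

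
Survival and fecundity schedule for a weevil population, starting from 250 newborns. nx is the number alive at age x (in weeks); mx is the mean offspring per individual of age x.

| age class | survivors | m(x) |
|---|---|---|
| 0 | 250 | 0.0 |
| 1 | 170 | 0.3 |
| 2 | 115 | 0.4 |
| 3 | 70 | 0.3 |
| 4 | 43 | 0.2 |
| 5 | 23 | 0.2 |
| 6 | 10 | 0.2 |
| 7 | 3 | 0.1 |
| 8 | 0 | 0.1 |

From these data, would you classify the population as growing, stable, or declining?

declining

lx = nx/n0 = nx/250: 1, 0.68, 0.46, 0.28, 0.172, 0.092, 0.04, 0.012, 0
R0 = Σ lx·mx = 0 + 0.204 + 0.184 + 0.084 + 0.0344 + 0.0184 + 0.008 + 0.0012 + 0 = 0.534
R0 < 1, so the population is declining.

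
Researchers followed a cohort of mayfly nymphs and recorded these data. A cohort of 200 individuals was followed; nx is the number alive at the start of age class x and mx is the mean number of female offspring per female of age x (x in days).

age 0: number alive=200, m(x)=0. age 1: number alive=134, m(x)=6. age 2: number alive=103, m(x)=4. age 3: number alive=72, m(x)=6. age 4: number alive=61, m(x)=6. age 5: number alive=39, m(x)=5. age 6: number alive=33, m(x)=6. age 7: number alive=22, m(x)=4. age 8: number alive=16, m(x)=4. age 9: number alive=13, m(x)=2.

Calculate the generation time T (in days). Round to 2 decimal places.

lx = nx/n0 = nx/200: 1, 0.67, 0.515, 0.36, 0.305, 0.195, 0.165, 0.11, 0.08, 0.065
lx·mx: 0, 4.02, 2.06, 2.16, 1.83, 0.975, 0.99, 0.44, 0.32, 0.13 → R0 = 12.925
x·lx·mx: 0, 4.02, 4.12, 6.48, 7.32, 4.875, 5.94, 3.08, 2.56, 1.17 → Σ = 39.565
T = 39.565 / 12.925 = 3.061122… → 3.06

3.06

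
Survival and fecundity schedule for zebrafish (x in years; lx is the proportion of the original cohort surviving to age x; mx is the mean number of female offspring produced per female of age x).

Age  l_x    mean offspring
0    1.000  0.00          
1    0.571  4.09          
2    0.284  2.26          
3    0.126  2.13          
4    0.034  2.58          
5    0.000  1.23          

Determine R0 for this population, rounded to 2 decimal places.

3.33

lx·mx by age: 0, 2.33539, 0.64184, 0.26838, 0.08772, 0
R0 = Σ lx·mx = 3.33333 → 3.33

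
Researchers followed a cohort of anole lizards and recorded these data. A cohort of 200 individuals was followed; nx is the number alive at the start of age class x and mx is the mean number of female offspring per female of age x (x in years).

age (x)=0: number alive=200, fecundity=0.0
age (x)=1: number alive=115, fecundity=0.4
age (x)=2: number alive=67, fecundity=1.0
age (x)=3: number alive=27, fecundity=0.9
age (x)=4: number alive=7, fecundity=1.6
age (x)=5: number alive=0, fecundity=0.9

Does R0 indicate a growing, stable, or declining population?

lx = nx/n0 = nx/200: 1, 0.575, 0.335, 0.135, 0.035, 0
R0 = Σ lx·mx = 0 + 0.23 + 0.335 + 0.1215 + 0.056 + 0 = 0.7425
R0 < 1, so the population is declining.

declining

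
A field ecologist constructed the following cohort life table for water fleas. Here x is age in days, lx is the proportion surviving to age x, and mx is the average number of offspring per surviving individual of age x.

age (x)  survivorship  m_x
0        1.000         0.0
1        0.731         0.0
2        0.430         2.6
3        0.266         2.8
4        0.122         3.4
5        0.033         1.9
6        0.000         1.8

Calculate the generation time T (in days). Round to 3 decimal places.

lx·mx: 0, 0, 1.118, 0.7448, 0.4148, 0.0627, 0 → R0 = 2.3403
x·lx·mx: 0, 0, 2.236, 2.2344, 1.6592, 0.3135, 0 → Σ = 6.4431
T = 6.4431 / 2.3403 = 2.753109… → 2.753

2.753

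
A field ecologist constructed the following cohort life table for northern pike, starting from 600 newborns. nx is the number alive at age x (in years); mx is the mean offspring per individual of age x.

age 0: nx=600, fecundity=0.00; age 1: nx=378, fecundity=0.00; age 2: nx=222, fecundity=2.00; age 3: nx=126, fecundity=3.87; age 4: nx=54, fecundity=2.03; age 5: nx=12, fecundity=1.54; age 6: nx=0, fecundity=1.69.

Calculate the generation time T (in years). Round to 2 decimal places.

2.72

lx = nx/n0 = nx/600: 1, 0.63, 0.37, 0.21, 0.09, 0.02, 0
lx·mx: 0, 0, 0.74, 0.8127, 0.1827, 0.0308, 0 → R0 = 1.7662
x·lx·mx: 0, 0, 1.48, 2.4381, 0.7308, 0.154, 0 → Σ = 4.8029
T = 4.8029 / 1.7662 = 2.719341… → 2.72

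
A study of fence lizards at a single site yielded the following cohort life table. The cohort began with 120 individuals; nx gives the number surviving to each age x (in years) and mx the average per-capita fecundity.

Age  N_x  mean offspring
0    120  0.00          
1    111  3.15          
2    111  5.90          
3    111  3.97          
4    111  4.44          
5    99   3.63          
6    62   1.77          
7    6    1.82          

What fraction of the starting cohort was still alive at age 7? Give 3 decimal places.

l_7 = n_7/n_0 = 6/120 = 0.05 → 0.050

0.050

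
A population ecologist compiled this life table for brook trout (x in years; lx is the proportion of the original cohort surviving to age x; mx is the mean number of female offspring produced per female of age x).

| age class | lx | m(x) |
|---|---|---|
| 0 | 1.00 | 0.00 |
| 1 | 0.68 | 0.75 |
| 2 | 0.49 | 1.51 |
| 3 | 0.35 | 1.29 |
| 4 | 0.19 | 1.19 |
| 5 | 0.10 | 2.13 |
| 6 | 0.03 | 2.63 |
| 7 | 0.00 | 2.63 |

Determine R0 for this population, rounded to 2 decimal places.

lx·mx by age: 0, 0.51, 0.7399, 0.4515, 0.2261, 0.213, 0.0789, 0
R0 = Σ lx·mx = 2.2194 → 2.22

2.22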